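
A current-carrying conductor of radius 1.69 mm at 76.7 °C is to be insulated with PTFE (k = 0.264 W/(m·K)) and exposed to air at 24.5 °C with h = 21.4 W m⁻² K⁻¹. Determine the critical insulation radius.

For a cylinder, r_cr = k_ins/h = 0.264/21.4 = 0.0123 m = 1.23 cm

r_cr = 1.23 cm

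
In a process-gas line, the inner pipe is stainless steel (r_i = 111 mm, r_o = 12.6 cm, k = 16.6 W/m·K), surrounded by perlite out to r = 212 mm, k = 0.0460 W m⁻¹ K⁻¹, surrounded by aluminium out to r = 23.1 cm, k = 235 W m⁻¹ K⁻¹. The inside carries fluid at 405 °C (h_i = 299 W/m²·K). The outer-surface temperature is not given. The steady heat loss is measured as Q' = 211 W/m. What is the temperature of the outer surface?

T_out = 23.9 °C

Sum the resistances:
  R'_conv,in = 1/(2πr h) = 1/(2π·0.111·299) = 0.004795 m·K/W
  R'_stainless steel = ln(0.126/0.111)/(2πk) = 0.1268/(2π·16.6) = 0.001215 m·K/W
  R'_perlite = ln(0.212/0.126)/(2πk) = 0.5203/(2π·0.0460) = 1.800 m·K/W
  R'_aluminium = ln(0.231/0.212)/(2πk) = 0.08583/(2π·235) = 5.813×10^-5 m·K/W
ΣR = 1.806 m·K/W
ΔT = Q'·ΣR = 211 × 1.806 = 381.1 K
Heat flows outward, so T_out = T_in − ΔT = 405 − 381.1 = 23.9 °C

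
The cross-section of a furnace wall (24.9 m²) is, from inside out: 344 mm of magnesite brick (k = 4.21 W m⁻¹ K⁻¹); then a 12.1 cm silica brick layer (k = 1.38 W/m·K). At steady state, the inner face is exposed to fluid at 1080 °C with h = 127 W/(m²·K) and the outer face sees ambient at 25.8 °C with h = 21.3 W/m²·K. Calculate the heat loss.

Q = 117 kW

Series thermal resistances, inner to outer:
  R_conv,in = 1/(hA) = 1/(127·24.9) = 3.162×10^-4 K/W
  R_magnesite brick = L/(kA) = 0.344/(4.21·24.9) = 0.003282 K/W
  R_silica brick = L/(kA) = 0.121/(1.38·24.9) = 0.003521 K/W
  R_conv,out = 1/(hA) = 1/(21.3·24.9) = 0.001885 K/W
ΣR = 3.162×10^-4 + 0.003282 + 0.003521 + 0.001885 = 0.009004 K/W
Q = ΔT/ΣR = (1080 °C − 25.8 °C)/0.009004 = 1.17×10^5 W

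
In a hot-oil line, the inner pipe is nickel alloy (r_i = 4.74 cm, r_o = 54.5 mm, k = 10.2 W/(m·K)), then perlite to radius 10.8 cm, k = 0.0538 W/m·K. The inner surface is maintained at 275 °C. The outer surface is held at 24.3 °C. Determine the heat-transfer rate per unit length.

Series thermal resistances, inner to outer:
  R'_nickel alloy = ln(0.0545/0.0474)/(2πk) = 0.1396/(2π·10.2) = 0.002178 m·K/W
  R'_perlite = ln(0.108/0.0545)/(2πk) = 0.6839/(2π·0.0538) = 2.023 m·K/W
ΣR = 0.002178 + 2.023 = 2.025 m·K/W
Q' = ΔT/ΣR = (275 °C − 24.3 °C)/2.025 = 124 W/m

Q' = 124 W/m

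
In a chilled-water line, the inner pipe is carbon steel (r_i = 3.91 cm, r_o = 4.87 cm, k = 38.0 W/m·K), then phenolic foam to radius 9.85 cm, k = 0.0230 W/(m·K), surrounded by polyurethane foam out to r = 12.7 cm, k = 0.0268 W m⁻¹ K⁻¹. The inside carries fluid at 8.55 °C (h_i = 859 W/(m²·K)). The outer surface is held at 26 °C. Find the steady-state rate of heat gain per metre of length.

Resistance network (inner→outer):
  R'_conv,in = 1/(2πr h) = 1/(2π·0.0391·859) = 0.004739 m·K/W
  R'_carbon steel = ln(0.0487/0.0391)/(2πk) = 0.2196/(2π·38.0) = 9.196×10^-4 m·K/W
  R'_phenolic foam = ln(0.0985/0.0487)/(2πk) = 0.7044/(2π·0.0230) = 4.874 m·K/W
  R'_polyurethane foam = ln(0.127/0.0985)/(2πk) = 0.2541/(2π·0.0268) = 1.509 m·K/W
ΣR = 0.004739 + 9.196×10^-4 + 4.874 + 1.509 = 6.389 m·K/W
Q' = ΔT/ΣR = (8.55 °C − 26 °C)/6.389 = -2.73 W/m
(Negative Q' ⇒ heat flows inward; heat gain = 2.73 W/m.)

Q' = 2.73 W/m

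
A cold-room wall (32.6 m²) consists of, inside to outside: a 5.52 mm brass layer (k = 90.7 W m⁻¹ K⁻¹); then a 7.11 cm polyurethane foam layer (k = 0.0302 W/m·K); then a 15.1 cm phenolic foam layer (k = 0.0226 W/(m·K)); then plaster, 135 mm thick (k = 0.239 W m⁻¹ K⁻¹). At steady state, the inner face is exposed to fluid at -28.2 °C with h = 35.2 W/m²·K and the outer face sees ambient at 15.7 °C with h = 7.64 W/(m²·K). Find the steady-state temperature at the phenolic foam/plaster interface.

Series thermal resistances, inner to outer:
  R_conv,in = 1/(hA) = 1/(35.2·32.6) = 8.714×10^-4 K/W
  R_brass = L/(kA) = 0.00552/(90.7·32.6) = 1.867×10^-6 K/W
  R_polyurethane foam = L/(kA) = 0.0711/(0.0302·32.6) = 0.07222 K/W
  R_phenolic foam = L/(kA) = 0.151/(0.0226·32.6) = 0.2050 K/W
  R_plaster = L/(kA) = 0.135/(0.239·32.6) = 0.01733 K/W
  R_conv,out = 1/(hA) = 1/(7.64·32.6) = 0.004015 K/W
ΣR = 8.714×10^-4 + 1.867×10^-6 + 0.07222 + 0.2050 + 0.01733 + 0.004015 = 0.2994 K/W
Q = ΔT/ΣR = (-28.2 °C − 15.7 °C)/0.2994 = -146.6 W
From the inner boundary to the phenolic foam/plaster interface, ΣR_partial = 0.2781 K/W.
T_interface = T_in − Q·ΣR_partial = -28.2 °C − (-146.6)(0.2781) = 12.6 °C

T = 12.6 °C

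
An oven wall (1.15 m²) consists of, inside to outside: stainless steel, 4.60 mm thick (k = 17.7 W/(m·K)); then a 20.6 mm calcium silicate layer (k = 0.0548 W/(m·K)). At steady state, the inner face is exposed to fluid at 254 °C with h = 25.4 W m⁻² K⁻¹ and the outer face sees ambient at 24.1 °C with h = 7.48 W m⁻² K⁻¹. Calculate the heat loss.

Treat each layer as a resistance in series:
  R_conv,in = 1/(hA) = 1/(25.4·1.15) = 0.03423 K/W
  R_stainless steel = L/(kA) = 0.00460/(17.7·1.15) = 2.260×10^-4 K/W
  R_calcium silicate = L/(kA) = 0.0206/(0.0548·1.15) = 0.3269 K/W
  R_conv,out = 1/(hA) = 1/(7.48·1.15) = 0.1163 K/W
ΣR = 0.03423 + 2.260×10^-4 + 0.3269 + 0.1163 = 0.4777 K/W
Q = ΔT/ΣR = (254 °C − 24.1 °C)/0.4777 = 481 W

Q = 481 W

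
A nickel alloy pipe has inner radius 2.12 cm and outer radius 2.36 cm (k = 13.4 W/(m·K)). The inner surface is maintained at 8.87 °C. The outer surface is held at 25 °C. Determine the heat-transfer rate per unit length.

Q' = 12700 W/m

Q' = 2πk·ΔT/ln(r₂/r₁) = 2π × 13.4 × 16.13 / ln(0.0236/0.0212) = 12700 W/m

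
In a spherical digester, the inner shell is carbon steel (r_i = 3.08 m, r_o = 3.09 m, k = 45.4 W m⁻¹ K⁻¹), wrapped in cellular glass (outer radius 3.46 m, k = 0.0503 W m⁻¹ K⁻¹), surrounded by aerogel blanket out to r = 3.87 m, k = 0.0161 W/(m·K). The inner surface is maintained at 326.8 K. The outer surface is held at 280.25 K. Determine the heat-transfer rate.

Resistance network (inner→outer):
  R_carbon steel = (1/3.08 − 1/3.09)/(4πk) = 0.001051/(4π·45.4) = 1.842×10^-6 K/W
  R_cellular glass = (1/3.09 − 1/3.46)/(4πk) = 0.03461/(4π·0.0503) = 0.05475 K/W
  R_aerogel blanket = (1/3.46 − 1/3.87)/(4πk) = 0.03062/(4π·0.0161) = 0.1513 K/W
ΣR = 1.842×10^-6 + 0.05475 + 0.1513 = 0.2061 K/W
Q = ΔT/ΣR = (326.8 K − 280.25 K)/0.2061 = 226 W

Q = 226 W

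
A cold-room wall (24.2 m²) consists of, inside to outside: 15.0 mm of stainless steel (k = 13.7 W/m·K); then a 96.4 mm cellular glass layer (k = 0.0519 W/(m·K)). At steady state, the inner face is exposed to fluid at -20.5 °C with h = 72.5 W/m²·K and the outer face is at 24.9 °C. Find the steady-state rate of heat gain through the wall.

Q = 587 W

Treat each layer as a resistance in series:
  R_conv,in = 1/(hA) = 1/(72.5·24.2) = 5.700×10^-4 K/W
  R_stainless steel = L/(kA) = 0.0150/(13.7·24.2) = 4.524×10^-5 K/W
  R_cellular glass = L/(kA) = 0.0964/(0.0519·24.2) = 0.07675 K/W
ΣR = 5.700×10^-4 + 4.524×10^-5 + 0.07675 = 0.07737 K/W
Q = ΔT/ΣR = (-20.5 °C − 24.9 °C)/0.07737 = -587 W
(Negative Q ⇒ heat flows inward; heat gain = 587 W.)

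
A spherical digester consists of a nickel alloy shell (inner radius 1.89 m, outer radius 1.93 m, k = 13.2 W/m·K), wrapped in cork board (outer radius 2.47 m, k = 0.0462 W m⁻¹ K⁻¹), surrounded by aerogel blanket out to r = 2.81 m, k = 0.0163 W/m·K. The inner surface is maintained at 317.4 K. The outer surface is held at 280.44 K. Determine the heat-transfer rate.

Series thermal resistances, inner to outer:
  R_nickel alloy = (1/1.89 − 1/1.93)/(4πk) = 0.01097/(4π·13.2) = 6.611×10^-5 K/W
  R_cork board = (1/1.93 − 1/2.47)/(4πk) = 0.1133/(4π·0.0462) = 0.1951 K/W
  R_aerogel blanket = (1/2.47 − 1/2.81)/(4πk) = 0.04899/(4π·0.0163) = 0.2392 K/W
ΣR = 6.611×10^-5 + 0.1951 + 0.2392 = 0.4344 K/W
Q = ΔT/ΣR = (317.4 K − 280.44 K)/0.4344 = 85.1 W

Q = 85.1 W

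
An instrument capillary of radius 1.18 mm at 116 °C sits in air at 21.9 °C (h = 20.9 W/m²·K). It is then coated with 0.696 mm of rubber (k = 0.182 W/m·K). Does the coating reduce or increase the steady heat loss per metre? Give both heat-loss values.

increases: 14.6 → 21.1 W/m

Critical radius for a cylinder: r_cr = k/h = 0.00871 m = 0.871 cm.
Outer radius after coating: r₂ = 0.00118 + 6.96×10^-4 = 0.001876 m.
Since r₁ < r_cr and r₂ ≤ r_cr, the coating moves toward the maximum at r_cr — heat loss rises.
Bare: R = 1/(2πr₁h) = 6.453 m·K/W; Q = 94.1/6.453 = 14.6 W/m.
Coated: R = R_cond + R_conv = 4.465 m·K/W; Q = 94.1/4.465 = 21.1 W/m.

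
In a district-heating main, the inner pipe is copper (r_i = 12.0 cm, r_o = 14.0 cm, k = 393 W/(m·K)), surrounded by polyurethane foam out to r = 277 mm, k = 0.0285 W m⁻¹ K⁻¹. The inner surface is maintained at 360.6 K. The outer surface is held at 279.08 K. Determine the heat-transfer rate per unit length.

Q' = 21.4 W/m

Treat each layer as a resistance in series:
  R'_copper = ln(0.140/0.120)/(2πk) = 0.1542/(2π·393) = 6.243×10^-5 m·K/W
  R'_polyurethane foam = ln(0.277/0.140)/(2πk) = 0.6824/(2π·0.0285) = 3.811 m·K/W
ΣR = 6.243×10^-5 + 3.811 = 3.811 m·K/W
Q' = ΔT/ΣR = (360.6 K − 279.08 K)/3.811 = 21.4 W/m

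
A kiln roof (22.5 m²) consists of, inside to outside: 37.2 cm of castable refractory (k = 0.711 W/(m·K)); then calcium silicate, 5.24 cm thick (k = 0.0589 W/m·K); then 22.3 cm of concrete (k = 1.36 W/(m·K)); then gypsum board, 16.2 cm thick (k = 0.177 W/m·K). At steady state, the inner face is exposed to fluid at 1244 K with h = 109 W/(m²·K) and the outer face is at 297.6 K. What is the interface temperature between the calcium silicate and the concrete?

T = 706 K

Resistance network (inner→outer):
  R_conv,in = 1/(hA) = 1/(109·22.5) = 4.077×10^-4 K/W
  R_castable refractory = L/(kA) = 0.372/(0.711·22.5) = 0.02325 K/W
  R_calcium silicate = L/(kA) = 0.0524/(0.0589·22.5) = 0.03954 K/W
  R_concrete = L/(kA) = 0.223/(1.36·22.5) = 0.007288 K/W
  R_gypsum board = L/(kA) = 0.162/(0.177·22.5) = 0.04068 K/W
ΣR = 4.077×10^-4 + 0.02325 + 0.03954 + 0.007288 + 0.04068 = 0.1112 K/W
Q = ΔT/ΣR = (1244 K − 297.6 K)/0.1112 = 8511 W
From the inner boundary to the calcium silicate/concrete interface, ΣR_partial = 0.06320 K/W.
T_interface = T_in − Q·ΣR_partial = 1244 K − (8511)(0.06320) = 706 K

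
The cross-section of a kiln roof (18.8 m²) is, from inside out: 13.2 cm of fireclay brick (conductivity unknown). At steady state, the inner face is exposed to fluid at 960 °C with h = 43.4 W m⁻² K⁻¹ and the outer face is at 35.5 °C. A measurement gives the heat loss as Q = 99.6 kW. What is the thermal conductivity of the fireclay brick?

ΣR = ΔT/Q = |960 − 35.5|/99600 = 0.009282 K/W
Known resistances:
  R_conv,in = 1/(hA) = 1/(43.4·18.8) = 0.001226 K/W
R_fireclay brick = ΣR − ΣR_known = 0.009282 − 0.001226 = 0.008056 K/W
L/(kA) = 0.008056 ⇒ k = 0.132/(0.008056·18.8) = 0.872 W/m·K

k = 0.872 W/m·K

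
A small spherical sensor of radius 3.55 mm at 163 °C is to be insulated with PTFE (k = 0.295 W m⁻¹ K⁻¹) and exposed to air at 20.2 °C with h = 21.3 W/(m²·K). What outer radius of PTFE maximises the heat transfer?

For a sphere, r_cr = 2k_ins/h = 2·0.295/21.3 = 0.0277 m = 2.77 cm

r_cr = 2.77 cm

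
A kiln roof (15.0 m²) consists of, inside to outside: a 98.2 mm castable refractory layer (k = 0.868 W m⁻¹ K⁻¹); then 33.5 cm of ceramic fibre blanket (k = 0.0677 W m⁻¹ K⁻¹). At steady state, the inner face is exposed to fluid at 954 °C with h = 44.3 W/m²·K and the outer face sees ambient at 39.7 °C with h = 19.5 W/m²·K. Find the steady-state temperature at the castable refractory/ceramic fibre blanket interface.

T = 930 °C

Treat each layer as a resistance in series:
  R_conv,in = 1/(hA) = 1/(44.3·15.0) = 0.001505 K/W
  R_castable refractory = L/(kA) = 0.0982/(0.868·15.0) = 0.007542 K/W
  R_ceramic fibre blanket = L/(kA) = 0.335/(0.0677·15.0) = 0.3299 K/W
  R_conv,out = 1/(hA) = 1/(19.5·15.0) = 0.003419 K/W
ΣR = 0.001505 + 0.007542 + 0.3299 + 0.003419 = 0.3424 K/W
Q = ΔT/ΣR = (954 °C − 39.7 °C)/0.3424 = 2670 W
From the inner boundary to the castable refractory/ceramic fibre blanket interface, ΣR_partial = 0.009047 K/W.
T_interface = T_in − Q·ΣR_partial = 954 °C − (2670)(0.009047) = 930 °C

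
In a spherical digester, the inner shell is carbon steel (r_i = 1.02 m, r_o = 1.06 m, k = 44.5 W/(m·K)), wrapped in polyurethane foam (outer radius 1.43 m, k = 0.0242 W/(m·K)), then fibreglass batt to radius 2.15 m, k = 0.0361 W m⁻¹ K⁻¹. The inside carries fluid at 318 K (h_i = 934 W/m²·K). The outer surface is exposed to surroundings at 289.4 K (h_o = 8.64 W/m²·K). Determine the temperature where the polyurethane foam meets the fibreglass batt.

Series thermal resistances, inner to outer:
  R_conv,in = 1/(4πr²h) = 1/(4π·1.02²·934) = 8.189×10^-5 K/W
  R_carbon steel = (1/1.02 − 1/1.06)/(4πk) = 0.03700/(4π·44.5) = 6.616×10^-5 K/W
  R_polyurethane foam = (1/1.06 − 1/1.43)/(4πk) = 0.2441/(4π·0.0242) = 0.8027 K/W
  R_fibreglass batt = (1/1.43 − 1/2.15)/(4πk) = 0.2342/(4π·0.0361) = 0.5162 K/W
  R_conv,out = 1/(4πr²h) = 1/(4π·2.15²·8.64) = 0.001993 K/W
ΣR = 8.189×10^-5 + 6.616×10^-5 + 0.8027 + 0.5162 + 0.001993 = 1.321 K/W
Q = ΔT/ΣR = (318 K − 289.4 K)/1.321 = 21.65 W
From the inner boundary to the polyurethane foam/fibreglass batt interface, ΣR_partial = 0.8028 K/W.
T_interface = T_in − Q·ΣR_partial = 318 K − (21.65)(0.8028) = 300.6 K

T = 300.6 K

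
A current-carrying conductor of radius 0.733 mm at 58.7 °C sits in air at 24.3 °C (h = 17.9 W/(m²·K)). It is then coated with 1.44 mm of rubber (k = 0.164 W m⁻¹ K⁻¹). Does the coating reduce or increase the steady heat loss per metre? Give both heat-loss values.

increases: 2.84 → 6.68 W/m

Critical radius for a cylinder: r_cr = k/h = 0.00916 m = 0.916 cm.
Outer radius after coating: r₂ = 7.33×10^-4 + 0.00144 = 0.002173 m.
Since r₁ < r_cr and r₂ ≤ r_cr, the coating moves toward the maximum at r_cr — heat loss rises.
Bare: R = 1/(2πr₁h) = 12.13 m·K/W; Q = 34.4/12.13 = 2.84 W/m.
Coated: R = R_cond + R_conv = 5.146 m·K/W; Q = 34.4/5.146 = 6.68 W/m.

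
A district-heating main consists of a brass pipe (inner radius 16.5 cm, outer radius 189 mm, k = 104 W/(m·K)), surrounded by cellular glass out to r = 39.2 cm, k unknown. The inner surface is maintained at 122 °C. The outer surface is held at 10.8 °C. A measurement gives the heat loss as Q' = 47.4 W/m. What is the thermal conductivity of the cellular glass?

k = 0.0495 W/m·K

ΣR = ΔT/Q' = |122 − 10.8|/47.4 = 2.346 m·K/W
Known resistances:
  R'_brass = ln(0.189/0.165)/(2πk) = 0.1358/(2π·104) = 2.078×10^-4 m·K/W
R_cellular glass = ΣR − ΣR_known = 2.346 − 2.078×10^-4 = 2.346 m·K/W
ln(r₂/r₁)/(2πk) = 2.346 ⇒ k = 0.7295/(2π·2.346) = 0.0495 W/m·K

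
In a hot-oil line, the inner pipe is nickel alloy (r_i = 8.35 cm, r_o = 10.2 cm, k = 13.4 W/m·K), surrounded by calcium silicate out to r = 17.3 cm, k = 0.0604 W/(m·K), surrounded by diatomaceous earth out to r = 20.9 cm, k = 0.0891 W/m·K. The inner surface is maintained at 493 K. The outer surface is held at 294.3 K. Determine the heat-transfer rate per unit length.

Series thermal resistances, inner to outer:
  R'_nickel alloy = ln(0.102/0.0835)/(2πk) = 0.2001/(2π·13.4) = 0.002377 m·K/W
  R'_calcium silicate = ln(0.173/0.102)/(2πk) = 0.5283/(2π·0.0604) = 1.392 m·K/W
  R'_diatomaceous earth = ln(0.209/0.173)/(2πk) = 0.1890/(2π·0.0891) = 0.3377 m·K/W
ΣR = 0.002377 + 1.392 + 0.3377 = 1.732 m·K/W
Q' = ΔT/ΣR = (493 K − 294.3 K)/1.732 = 115 W/m

Q' = 115 W/m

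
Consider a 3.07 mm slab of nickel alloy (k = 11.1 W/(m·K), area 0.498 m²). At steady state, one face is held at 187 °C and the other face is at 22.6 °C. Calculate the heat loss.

Q = kA·ΔT/L = 11.1 × 0.498 × |187 °C − 22.6 °C| / 0.00307 = 2.96×10^5 W

Q = 2.96×10^5 W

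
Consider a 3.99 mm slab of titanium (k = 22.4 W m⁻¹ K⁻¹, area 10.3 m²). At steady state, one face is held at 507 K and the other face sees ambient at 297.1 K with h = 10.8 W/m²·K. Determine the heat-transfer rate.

Treat each layer as a resistance in series:
  R_titanium = L/(kA) = 0.00399/(22.4·10.3) = 1.729×10^-5 K/W
  R_conv,out = 1/(hA) = 1/(10.8·10.3) = 0.008990 K/W
ΣR = 1.729×10^-5 + 0.008990 = 0.009007 K/W
Q = ΔT/ΣR = (507 K − 297.1 K)/0.009007 = 23300 W

Q = 23300 W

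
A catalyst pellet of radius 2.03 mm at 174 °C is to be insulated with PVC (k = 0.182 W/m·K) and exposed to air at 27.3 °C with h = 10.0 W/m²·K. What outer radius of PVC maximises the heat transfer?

For a sphere, r_cr = 2k_ins/h = 2·0.182/10.0 = 0.0364 m = 3.64 cm

r_cr = 3.64 cm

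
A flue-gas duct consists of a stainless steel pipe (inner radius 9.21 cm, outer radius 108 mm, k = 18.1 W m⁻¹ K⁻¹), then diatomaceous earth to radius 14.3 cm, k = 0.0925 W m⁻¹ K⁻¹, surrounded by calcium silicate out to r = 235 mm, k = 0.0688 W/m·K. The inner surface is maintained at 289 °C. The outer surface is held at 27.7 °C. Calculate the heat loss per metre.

Resistance network (inner→outer):
  R'_stainless steel = ln(0.108/0.0921)/(2πk) = 0.1593/(2π·18.1) = 0.001400 m·K/W
  R'_diatomaceous earth = ln(0.143/0.108)/(2πk) = 0.2807/(2π·0.0925) = 0.4830 m·K/W
  R'_calcium silicate = ln(0.235/0.143)/(2πk) = 0.4967/(2π·0.0688) = 1.149 m·K/W
ΣR = 0.001400 + 0.4830 + 1.149 = 1.633 m·K/W
Q' = ΔT/ΣR = (289 °C − 27.7 °C)/1.633 = 160 W/m

Q' = 160 W/m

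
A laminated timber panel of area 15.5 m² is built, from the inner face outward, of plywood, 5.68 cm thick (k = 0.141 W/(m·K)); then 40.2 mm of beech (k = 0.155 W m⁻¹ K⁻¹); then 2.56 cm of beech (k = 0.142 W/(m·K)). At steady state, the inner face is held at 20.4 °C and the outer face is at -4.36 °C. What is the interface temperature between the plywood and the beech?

Resistance network (inner→outer):
  R_plywood = L/(kA) = 0.0568/(0.141·15.5) = 0.02599 K/W
  R_beech = L/(kA) = 0.0402/(0.155·15.5) = 0.01673 K/W
  R_beech = L/(kA) = 0.0256/(0.142·15.5) = 0.01163 K/W
ΣR = 0.02599 + 0.01673 + 0.01163 = 0.05435 K/W
Q = ΔT/ΣR = (20.4 °C − -4.36 °C)/0.05435 = 455.6 W
From the inner boundary to the plywood/beech interface, ΣR_partial = 0.02599 K/W.
T_interface = T_in − Q·ΣR_partial = 20.4 °C − (455.6)(0.02599) = 8.56 °C

T = 8.56 °C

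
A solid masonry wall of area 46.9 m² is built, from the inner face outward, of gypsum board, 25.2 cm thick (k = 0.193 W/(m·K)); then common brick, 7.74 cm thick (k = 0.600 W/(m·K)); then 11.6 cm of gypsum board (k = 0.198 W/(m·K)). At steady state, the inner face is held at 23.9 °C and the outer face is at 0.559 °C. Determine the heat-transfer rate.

Resistance network (inner→outer):
  R_gypsum board = L/(kA) = 0.252/(0.193·46.9) = 0.02784 K/W
  R_common brick = L/(kA) = 0.0774/(0.600·46.9) = 0.002751 K/W
  R_gypsum board = L/(kA) = 0.116/(0.198·46.9) = 0.01249 K/W
ΣR = 0.02784 + 0.002751 + 0.01249 = 0.04308 K/W
Q = ΔT/ΣR = (23.9 °C − 0.559 °C)/0.04308 = 542 W

Q = 542 W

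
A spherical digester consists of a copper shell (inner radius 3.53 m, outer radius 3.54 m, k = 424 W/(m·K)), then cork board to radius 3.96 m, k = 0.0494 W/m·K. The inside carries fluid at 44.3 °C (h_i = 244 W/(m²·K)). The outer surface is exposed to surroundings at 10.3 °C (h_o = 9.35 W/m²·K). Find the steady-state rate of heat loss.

Treat each layer as a resistance in series:
  R_conv,in = 1/(4πr²h) = 1/(4π·3.53²·244) = 2.617×10^-5 K/W
  R_copper = (1/3.53 − 1/3.54)/(4πk) = 8.002×10^-4/(4π·424) = 1.502×10^-7 K/W
  R_cork board = (1/3.54 − 1/3.96)/(4πk) = 0.02996/(4π·0.0494) = 0.04826 K/W
  R_conv,out = 1/(4πr²h) = 1/(4π·3.96²·9.35) = 5.427×10^-4 K/W
ΣR = 2.617×10^-5 + 1.502×10^-7 + 0.04826 + 5.427×10^-4 = 0.04883 K/W
Q = ΔT/ΣR = (44.3 °C − 10.3 °C)/0.04883 = 696 W

Q = 696 W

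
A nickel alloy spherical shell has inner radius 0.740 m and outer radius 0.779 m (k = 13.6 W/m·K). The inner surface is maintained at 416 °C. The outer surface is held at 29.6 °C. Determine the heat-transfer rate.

Q = 9.76×10^5 W

Q = 4πk·ΔT/(1/r₁ − 1/r₂) = 4π × 13.6 × 386.4 / (1/0.740 − 1/0.779) = 9.76×10^5 W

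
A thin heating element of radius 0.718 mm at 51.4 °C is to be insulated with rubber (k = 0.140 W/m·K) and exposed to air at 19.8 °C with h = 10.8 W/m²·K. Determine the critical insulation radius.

r_cr = 1.30 cm

For a cylinder, r_cr = k_ins/h = 0.140/10.8 = 0.0130 m = 1.30 cm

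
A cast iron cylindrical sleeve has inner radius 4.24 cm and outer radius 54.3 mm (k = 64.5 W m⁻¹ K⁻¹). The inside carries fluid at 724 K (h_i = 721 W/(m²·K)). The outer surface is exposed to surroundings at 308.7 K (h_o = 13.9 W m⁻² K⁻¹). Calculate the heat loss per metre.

Q' = 1920 W/m

Resistance network (inner→outer):
  R'_conv,in = 1/(2πr h) = 1/(2π·0.0424·721) = 0.005206 m·K/W
  R'_cast iron = ln(0.0543/0.0424)/(2πk) = 0.2474/(2π·64.5) = 6.104×10^-4 m·K/W
  R'_conv,out = 1/(2πr h) = 1/(2π·0.0543·13.9) = 0.2109 m·K/W
ΣR = 0.005206 + 6.104×10^-4 + 0.2109 = 0.2167 m·K/W
Q' = ΔT/ΣR = (724 K − 308.7 K)/0.2167 = 1920 W/m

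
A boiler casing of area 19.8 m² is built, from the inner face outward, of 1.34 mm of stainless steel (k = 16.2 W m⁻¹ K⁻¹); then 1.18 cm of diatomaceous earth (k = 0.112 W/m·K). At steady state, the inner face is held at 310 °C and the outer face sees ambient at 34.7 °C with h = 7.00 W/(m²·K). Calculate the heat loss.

Q = 22000 W

Resistance network (inner→outer):
  R_stainless steel = L/(kA) = 0.00134/(16.2·19.8) = 4.178×10^-6 K/W
  R_diatomaceous earth = L/(kA) = 0.0118/(0.112·19.8) = 0.005321 K/W
  R_conv,out = 1/(hA) = 1/(7.00·19.8) = 0.007215 K/W
ΣR = 4.178×10^-6 + 0.005321 + 0.007215 = 0.01254 K/W
Q = ΔT/ΣR = (310 °C − 34.7 °C)/0.01254 = 22000 W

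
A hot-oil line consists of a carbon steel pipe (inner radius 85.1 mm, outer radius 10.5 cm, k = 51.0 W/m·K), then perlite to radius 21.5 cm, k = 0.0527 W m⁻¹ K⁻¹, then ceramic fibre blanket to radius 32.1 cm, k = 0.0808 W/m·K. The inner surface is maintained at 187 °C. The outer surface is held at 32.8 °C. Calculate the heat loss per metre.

Treat each layer as a resistance in series:
  R'_carbon steel = ln(0.105/0.0851)/(2πk) = 0.2101/(2π·51.0) = 6.558×10^-4 m·K/W
  R'_perlite = ln(0.215/0.105)/(2πk) = 0.7167/(2π·0.0527) = 2.164 m·K/W
  R'_ceramic fibre blanket = ln(0.321/0.215)/(2πk) = 0.4008/(2π·0.0808) = 0.7895 m·K/W
ΣR = 6.558×10^-4 + 2.164 + 0.7895 = 2.954 m·K/W
Q' = ΔT/ΣR = (187 °C − 32.8 °C)/2.954 = 52.2 W/m

Q' = 52.2 W/m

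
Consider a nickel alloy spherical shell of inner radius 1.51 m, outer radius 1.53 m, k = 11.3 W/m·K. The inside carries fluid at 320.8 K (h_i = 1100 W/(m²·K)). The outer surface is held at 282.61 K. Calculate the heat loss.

Series thermal resistances, inner to outer:
  R_conv,in = 1/(4πr²h) = 1/(4π·1.51²·1100) = 3.173×10^-5 K/W
  R_nickel alloy = (1/1.51 − 1/1.53)/(4πk) = 0.008657/(4π·11.3) = 6.096×10^-5 K/W
ΣR = 3.173×10^-5 + 6.096×10^-5 = 9.269×10^-5 K/W
Q = ΔT/ΣR = (320.8 K − 282.61 K)/9.269×10^-5 = 4.12×10^5 W

Q = 412 kW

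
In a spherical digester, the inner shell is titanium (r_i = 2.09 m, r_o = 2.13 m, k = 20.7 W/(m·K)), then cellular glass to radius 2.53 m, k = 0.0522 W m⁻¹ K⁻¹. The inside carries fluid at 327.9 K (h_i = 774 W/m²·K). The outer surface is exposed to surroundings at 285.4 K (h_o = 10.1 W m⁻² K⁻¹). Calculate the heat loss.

Q = 371 W

Treat each layer as a resistance in series:
  R_conv,in = 1/(4πr²h) = 1/(4π·2.09²·774) = 2.354×10^-5 K/W
  R_titanium = (1/2.09 − 1/2.13)/(4πk) = 0.008985/(4π·20.7) = 3.454×10^-5 K/W
  R_cellular glass = (1/2.13 − 1/2.53)/(4πk) = 0.07423/(4π·0.0522) = 0.1132 K/W
  R_conv,out = 1/(4πr²h) = 1/(4π·2.53²·10.1) = 0.001231 K/W
ΣR = 2.354×10^-5 + 3.454×10^-5 + 0.1132 + 0.001231 = 0.1145 K/W
Q = ΔT/ΣR = (327.9 K − 285.4 K)/0.1145 = 371 W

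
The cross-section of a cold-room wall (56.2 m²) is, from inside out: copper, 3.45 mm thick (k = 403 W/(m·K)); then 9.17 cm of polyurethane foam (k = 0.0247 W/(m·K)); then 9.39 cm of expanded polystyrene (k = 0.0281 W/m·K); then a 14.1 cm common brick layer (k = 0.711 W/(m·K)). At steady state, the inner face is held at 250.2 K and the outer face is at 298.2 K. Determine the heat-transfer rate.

Resistance network (inner→outer):
  R_copper = L/(kA) = 0.00345/(403·56.2) = 1.523×10^-7 K/W
  R_polyurethane foam = L/(kA) = 0.0917/(0.0247·56.2) = 0.06606 K/W
  R_expanded polystyrene = L/(kA) = 0.0939/(0.0281·56.2) = 0.05946 K/W
  R_common brick = L/(kA) = 0.141/(0.711·56.2) = 0.003529 K/W
ΣR = 1.523×10^-7 + 0.06606 + 0.05946 + 0.003529 = 0.1290 K/W
Q = ΔT/ΣR = (250.2 K − 298.2 K)/0.1290 = -372 W
(Negative Q ⇒ heat flows inward; heat gain = 372 W.)

Q = 372 W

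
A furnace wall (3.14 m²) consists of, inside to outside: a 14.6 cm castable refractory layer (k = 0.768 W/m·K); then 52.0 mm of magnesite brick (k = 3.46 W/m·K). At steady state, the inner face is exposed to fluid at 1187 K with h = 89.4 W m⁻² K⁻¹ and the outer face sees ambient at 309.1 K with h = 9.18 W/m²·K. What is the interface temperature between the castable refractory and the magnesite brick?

Resistance network (inner→outer):
  R_conv,in = 1/(hA) = 1/(89.4·3.14) = 0.003562 K/W
  R_castable refractory = L/(kA) = 0.146/(0.768·3.14) = 0.06054 K/W
  R_magnesite brick = L/(kA) = 0.0520/(3.46·3.14) = 0.004786 K/W
  R_conv,out = 1/(hA) = 1/(9.18·3.14) = 0.03469 K/W
ΣR = 0.003562 + 0.06054 + 0.004786 + 0.03469 = 0.1036 K/W
Q = ΔT/ΣR = (1187 K − 309.1 K)/0.1036 = 8474 W
From the inner boundary to the castable refractory/magnesite brick interface, ΣR_partial = 0.06410 K/W.
T_interface = T_in − Q·ΣR_partial = 1187 K − (8474)(0.06410) = 644 K

T = 644 K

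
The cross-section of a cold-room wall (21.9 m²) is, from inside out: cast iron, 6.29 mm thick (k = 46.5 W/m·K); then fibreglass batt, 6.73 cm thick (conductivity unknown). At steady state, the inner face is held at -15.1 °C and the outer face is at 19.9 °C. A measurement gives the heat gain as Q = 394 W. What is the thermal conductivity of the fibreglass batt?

k = 0.0346 W/m·K

ΣR = ΔT/Q = |-15.1 − 19.9|/394 = 0.08883 K/W
Known resistances:
  R_cast iron = L/(kA) = 0.00629/(46.5·21.9) = 6.177×10^-6 K/W
R_fibreglass batt = ΣR − ΣR_known = 0.08883 − 6.177×10^-6 = 0.08882 K/W
L/(kA) = 0.08882 ⇒ k = 0.0673/(0.08882·21.9) = 0.0346 W/m·K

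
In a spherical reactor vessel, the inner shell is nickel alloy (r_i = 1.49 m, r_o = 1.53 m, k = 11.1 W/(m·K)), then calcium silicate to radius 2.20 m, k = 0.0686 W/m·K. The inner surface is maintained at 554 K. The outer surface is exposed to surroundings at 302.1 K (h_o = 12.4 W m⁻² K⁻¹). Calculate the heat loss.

Series thermal resistances, inner to outer:
  R_nickel alloy = (1/1.49 − 1/1.53)/(4πk) = 0.01755/(4π·11.1) = 1.258×10^-4 K/W
  R_calcium silicate = (1/1.53 − 1/2.20)/(4πk) = 0.1990/(4π·0.0686) = 0.2309 K/W
  R_conv,out = 1/(4πr²h) = 1/(4π·2.20²·12.4) = 0.001326 K/W
ΣR = 1.258×10^-4 + 0.2309 + 0.001326 = 0.2324 K/W
Q = ΔT/ΣR = (554 K − 302.1 K)/0.2324 = 1080 W

Q = 1080 W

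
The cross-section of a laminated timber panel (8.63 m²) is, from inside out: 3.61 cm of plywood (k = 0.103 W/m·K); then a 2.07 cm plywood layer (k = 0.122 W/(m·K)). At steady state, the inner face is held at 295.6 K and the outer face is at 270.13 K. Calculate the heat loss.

Resistance network (inner→outer):
  R_plywood = L/(kA) = 0.0361/(0.103·8.63) = 0.04061 K/W
  R_plywood = L/(kA) = 0.0207/(0.122·8.63) = 0.01966 K/W
ΣR = 0.04061 + 0.01966 = 0.06027 K/W
Q = ΔT/ΣR = (295.6 K − 270.13 K)/0.06027 = 423 W

Q = 423 W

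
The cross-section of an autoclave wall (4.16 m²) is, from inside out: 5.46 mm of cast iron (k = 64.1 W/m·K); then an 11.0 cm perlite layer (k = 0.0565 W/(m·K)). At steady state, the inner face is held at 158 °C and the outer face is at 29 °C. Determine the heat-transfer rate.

Q = 276 W

Treat each layer as a resistance in series:
  R_cast iron = L/(kA) = 0.00546/(64.1·4.16) = 2.048×10^-5 K/W
  R_perlite = L/(kA) = 0.110/(0.0565·4.16) = 0.4680 K/W
ΣR = 2.048×10^-5 + 0.4680 = 0.4680 K/W
Q = ΔT/ΣR = (158 °C − 29 °C)/0.4680 = 276 W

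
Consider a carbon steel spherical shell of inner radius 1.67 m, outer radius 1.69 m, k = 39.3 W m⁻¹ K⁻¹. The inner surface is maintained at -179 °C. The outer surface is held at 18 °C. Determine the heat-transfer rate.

Q = 13700 kW

Q = 4πk·ΔT/(1/r₁ − 1/r₂) = 4π × 39.3 × 197 / (1/1.67 − 1/1.69) = 1.37×10^7 W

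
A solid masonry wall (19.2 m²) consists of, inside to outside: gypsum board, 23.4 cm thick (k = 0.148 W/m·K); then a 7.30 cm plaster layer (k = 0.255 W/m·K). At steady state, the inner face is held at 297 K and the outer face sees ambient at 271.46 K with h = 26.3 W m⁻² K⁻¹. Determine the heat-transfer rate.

Q = 257 W

Series thermal resistances, inner to outer:
  R_gypsum board = L/(kA) = 0.234/(0.148·19.2) = 0.08235 K/W
  R_plaster = L/(kA) = 0.0730/(0.255·19.2) = 0.01491 K/W
  R_conv,out = 1/(hA) = 1/(26.3·19.2) = 0.001980 K/W
ΣR = 0.08235 + 0.01491 + 0.001980 = 0.09924 K/W
Q = ΔT/ΣR = (297 K − 271.46 K)/0.09924 = 257 W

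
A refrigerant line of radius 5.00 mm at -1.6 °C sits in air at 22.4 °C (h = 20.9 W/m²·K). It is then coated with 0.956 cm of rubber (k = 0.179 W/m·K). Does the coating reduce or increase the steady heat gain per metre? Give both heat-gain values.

increases: 15.8 → 16.3 W/m

Critical radius for a cylinder: r_cr = k/h = 0.00856 m = 0.856 cm.
Outer radius after coating: r₂ = 0.00500 + 0.00956 = 0.01456 m.
r₁ < r_cr < r₂: heat gain rises to a maximum at r_cr then falls. Whether the coating helps depends on whether Q(r₂) has dropped back below Q(r₁).
Bare: R = 1/(2πr₁h) = 1.523 m·K/W; Q = 24/1.523 = 15.8 W/m.
Coated: R = R_cond + R_conv = 1.473 m·K/W; Q = 24/1.473 = 16.3 W/m.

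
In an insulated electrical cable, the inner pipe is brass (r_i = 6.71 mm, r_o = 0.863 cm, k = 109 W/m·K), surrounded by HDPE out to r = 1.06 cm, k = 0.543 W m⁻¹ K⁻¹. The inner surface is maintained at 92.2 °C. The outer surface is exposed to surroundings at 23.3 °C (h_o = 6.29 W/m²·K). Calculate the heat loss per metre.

Treat each layer as a resistance in series:
  R'_brass = ln(0.00863/0.00671)/(2πk) = 0.2516/(2π·109) = 3.674×10^-4 m·K/W
  R'_HDPE = ln(0.0106/0.00863)/(2πk) = 0.2056/(2π·0.543) = 0.06026 m·K/W
  R'_conv,out = 1/(2πr h) = 1/(2π·0.0106·6.29) = 2.387 m·K/W
ΣR = 3.674×10^-4 + 0.06026 + 2.387 = 2.448 m·K/W
Q' = ΔT/ΣR = (92.2 °C − 23.3 °C)/2.448 = 28.1 W/m

Q' = 28.1 W/m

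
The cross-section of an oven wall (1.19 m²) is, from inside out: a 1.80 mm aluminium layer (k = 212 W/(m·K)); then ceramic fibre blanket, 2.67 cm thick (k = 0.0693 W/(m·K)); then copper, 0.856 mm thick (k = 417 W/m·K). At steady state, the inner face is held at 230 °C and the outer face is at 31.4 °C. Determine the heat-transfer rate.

Treat each layer as a resistance in series:
  R_aluminium = L/(kA) = 0.00180/(212·1.19) = 7.135×10^-6 K/W
  R_ceramic fibre blanket = L/(kA) = 0.0267/(0.0693·1.19) = 0.3238 K/W
  R_copper = L/(kA) = 8.56×10^-4/(417·1.19) = 1.725×10^-6 K/W
ΣR = 7.135×10^-6 + 0.3238 + 1.725×10^-6 = 0.3238 K/W
Q = ΔT/ΣR = (230 °C − 31.4 °C)/0.3238 = 613 W

Q = 613 W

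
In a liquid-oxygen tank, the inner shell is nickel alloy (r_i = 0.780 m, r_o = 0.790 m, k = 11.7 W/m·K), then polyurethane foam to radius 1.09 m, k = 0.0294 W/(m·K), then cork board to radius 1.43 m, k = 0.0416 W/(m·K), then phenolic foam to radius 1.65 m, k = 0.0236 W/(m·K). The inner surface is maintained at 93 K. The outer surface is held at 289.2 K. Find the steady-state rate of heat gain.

Q = 117 W

Resistance network (inner→outer):
  R_nickel alloy = (1/0.780 − 1/0.790)/(4πk) = 0.01623/(4π·11.7) = 1.104×10^-4 K/W
  R_polyurethane foam = (1/0.790 − 1/1.09)/(4πk) = 0.3484/(4π·0.0294) = 0.9430 K/W
  R_cork board = (1/1.09 − 1/1.43)/(4πk) = 0.2181/(4π·0.0416) = 0.4173 K/W
  R_phenolic foam = (1/1.43 − 1/1.65)/(4πk) = 0.09324/(4π·0.0236) = 0.3144 K/W
ΣR = 1.104×10^-4 + 0.9430 + 0.4173 + 0.3144 = 1.675 K/W
Q = ΔT/ΣR = (93 K − 289.2 K)/1.675 = -117 W
(Negative Q ⇒ heat flows inward; heat gain = 117 W.)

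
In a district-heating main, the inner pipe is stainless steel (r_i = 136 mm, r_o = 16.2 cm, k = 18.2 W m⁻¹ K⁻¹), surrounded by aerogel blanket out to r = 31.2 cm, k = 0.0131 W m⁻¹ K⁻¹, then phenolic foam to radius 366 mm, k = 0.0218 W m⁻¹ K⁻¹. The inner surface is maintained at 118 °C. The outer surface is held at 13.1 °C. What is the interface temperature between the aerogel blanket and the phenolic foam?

Resistance network (inner→outer):
  R'_stainless steel = ln(0.162/0.136)/(2πk) = 0.1749/(2π·18.2) = 0.001530 m·K/W
  R'_aerogel blanket = ln(0.312/0.162)/(2πk) = 0.6554/(2π·0.0131) = 7.963 m·K/W
  R'_phenolic foam = ln(0.366/0.312)/(2πk) = 0.1596/(2π·0.0218) = 1.165 m·K/W
ΣR = 0.001530 + 7.963 + 1.165 = 9.130 m·K/W
Q' = ΔT/ΣR = (118 °C − 13.1 °C)/9.130 = 11.49 W/m
From the inner boundary to the aerogel blanket/phenolic foam interface, ΣR_partial = 7.965 m·K/W.
T_interface = T_in − Q'·ΣR_partial = 118 °C − (11.49)(7.965) = 26.5 °C

T = 26.5 °C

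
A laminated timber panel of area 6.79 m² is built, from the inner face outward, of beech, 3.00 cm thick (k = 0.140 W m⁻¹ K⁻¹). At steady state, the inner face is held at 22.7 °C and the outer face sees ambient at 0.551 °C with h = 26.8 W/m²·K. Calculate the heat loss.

Resistance network (inner→outer):
  R_beech = L/(kA) = 0.0300/(0.140·6.79) = 0.03156 K/W
  R_conv,out = 1/(hA) = 1/(26.8·6.79) = 0.005495 K/W
ΣR = 0.03156 + 0.005495 = 0.03705 K/W
Q = ΔT/ΣR = (22.7 °C − 0.551 °C)/0.03705 = 598 W

Q = 598 W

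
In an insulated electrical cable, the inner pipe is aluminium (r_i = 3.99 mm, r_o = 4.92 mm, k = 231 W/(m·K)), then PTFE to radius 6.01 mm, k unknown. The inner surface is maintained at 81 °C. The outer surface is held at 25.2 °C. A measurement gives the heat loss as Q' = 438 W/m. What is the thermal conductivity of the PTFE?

ΣR = ΔT/Q' = |81 − 25.2|/438 = 0.1274 m·K/W
Known resistances:
  R'_aluminium = ln(0.00492/0.00399)/(2πk) = 0.2095/(2π·231) = 1.444×10^-4 m·K/W
R_PTFE = ΣR − ΣR_known = 0.1274 − 1.444×10^-4 = 0.1273 m·K/W
ln(r₂/r₁)/(2πk) = 0.1273 ⇒ k = 0.2001/(2π·0.1273) = 0.250 W/m·K

k = 0.250 W/m·K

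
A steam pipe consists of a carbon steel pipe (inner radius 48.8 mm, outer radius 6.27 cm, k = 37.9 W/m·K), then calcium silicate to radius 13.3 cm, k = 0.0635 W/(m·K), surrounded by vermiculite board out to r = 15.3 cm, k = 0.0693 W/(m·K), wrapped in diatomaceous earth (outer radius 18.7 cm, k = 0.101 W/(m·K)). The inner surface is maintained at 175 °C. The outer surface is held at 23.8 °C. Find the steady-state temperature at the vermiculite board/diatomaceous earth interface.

Series thermal resistances, inner to outer:
  R'_carbon steel = ln(0.0627/0.0488)/(2πk) = 0.2506/(2π·37.9) = 0.001052 m·K/W
  R'_calcium silicate = ln(0.133/0.0627)/(2πk) = 0.7520/(2π·0.0635) = 1.885 m·K/W
  R'_vermiculite board = ln(0.153/0.133)/(2πk) = 0.1401/(2π·0.0693) = 0.3217 m·K/W
  R'_diatomaceous earth = ln(0.187/0.153)/(2πk) = 0.2007/(2π·0.101) = 0.3162 m·K/W
ΣR = 0.001052 + 1.885 + 0.3217 + 0.3162 = 2.524 m·K/W
Q' = ΔT/ΣR = (175 °C − 23.8 °C)/2.524 = 59.90 W/m
From the inner boundary to the vermiculite board/diatomaceous earth interface, ΣR_partial = 2.208 m·K/W.
T_interface = T_in − Q'·ΣR_partial = 175 °C − (59.90)(2.208) = 42.7 °C

T = 42.7 °C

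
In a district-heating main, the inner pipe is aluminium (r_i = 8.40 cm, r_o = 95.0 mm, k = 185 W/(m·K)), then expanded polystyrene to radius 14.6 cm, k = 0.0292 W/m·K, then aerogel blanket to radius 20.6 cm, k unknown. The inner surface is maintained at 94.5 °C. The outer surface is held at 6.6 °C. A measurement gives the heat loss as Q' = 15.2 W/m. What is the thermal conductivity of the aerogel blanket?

ΣR = ΔT/Q' = |94.5 − 6.6|/15.2 = 5.783 m·K/W
Known resistances:
  R'_aluminium = ln(0.0950/0.0840)/(2πk) = 0.1231/(2π·185) = 1.059×10^-4 m·K/W
  R'_expanded polystyrene = ln(0.146/0.0950)/(2πk) = 0.4297/(2π·0.0292) = 2.342 m·K/W
R_aerogel blanket = ΣR − ΣR_known = 5.783 − 2.342 = 3.441 m·K/W
ln(r₂/r₁)/(2πk) = 3.441 ⇒ k = 0.3443/(2π·3.441) = 0.0159 W/m·K

k = 0.0159 W/m·K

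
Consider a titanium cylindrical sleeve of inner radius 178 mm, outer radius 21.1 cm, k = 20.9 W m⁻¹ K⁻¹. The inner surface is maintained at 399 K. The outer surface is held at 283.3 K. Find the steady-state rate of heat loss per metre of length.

Q' = 89.3 kW/m

Q' = 2πk·ΔT/ln(r₂/r₁) = 2π × 20.9 × 115.7 / ln(0.211/0.178) = 89300 W/m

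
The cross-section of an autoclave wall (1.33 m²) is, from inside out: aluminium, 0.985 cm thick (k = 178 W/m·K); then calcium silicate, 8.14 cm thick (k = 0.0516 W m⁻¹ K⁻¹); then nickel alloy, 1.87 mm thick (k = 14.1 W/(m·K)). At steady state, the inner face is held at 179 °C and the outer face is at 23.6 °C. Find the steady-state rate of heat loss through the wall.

Treat each layer as a resistance in series:
  R_aluminium = L/(kA) = 0.00985/(178·1.33) = 4.161×10^-5 K/W
  R_calcium silicate = L/(kA) = 0.0814/(0.0516·1.33) = 1.186 K/W
  R_nickel alloy = L/(kA) = 0.00187/(14.1·1.33) = 9.972×10^-5 K/W
ΣR = 4.161×10^-5 + 1.186 + 9.972×10^-5 = 1.186 K/W
Q = ΔT/ΣR = (179 °C − 23.6 °C)/1.186 = 131 W

Q = 131 W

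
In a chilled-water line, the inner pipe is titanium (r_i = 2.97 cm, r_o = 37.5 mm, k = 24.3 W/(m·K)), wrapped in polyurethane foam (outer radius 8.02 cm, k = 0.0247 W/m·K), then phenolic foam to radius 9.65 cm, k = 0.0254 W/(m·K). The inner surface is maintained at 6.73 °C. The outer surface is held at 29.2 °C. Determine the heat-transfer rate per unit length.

Series thermal resistances, inner to outer:
  R'_titanium = ln(0.0375/0.0297)/(2πk) = 0.2332/(2π·24.3) = 0.001527 m·K/W
  R'_polyurethane foam = ln(0.0802/0.0375)/(2πk) = 0.7602/(2π·0.0247) = 4.898 m·K/W
  R'_phenolic foam = ln(0.0965/0.0802)/(2πk) = 0.1850/(2π·0.0254) = 1.159 m·K/W
ΣR = 0.001527 + 4.898 + 1.159 = 6.059 m·K/W
Q' = ΔT/ΣR = (6.73 °C − 29.2 °C)/6.059 = -3.71 W/m
(Negative Q' ⇒ heat flows inward; heat gain = 3.71 W/m.)

Q' = 3.71 W/m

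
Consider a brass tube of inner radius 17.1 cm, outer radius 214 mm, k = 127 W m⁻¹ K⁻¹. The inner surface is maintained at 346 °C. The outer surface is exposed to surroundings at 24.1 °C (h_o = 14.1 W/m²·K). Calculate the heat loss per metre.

Treat each layer as a resistance in series:
  R'_brass = ln(0.214/0.171)/(2πk) = 0.2243/(2π·127) = 2.811×10^-4 m·K/W
  R'_conv,out = 1/(2πr h) = 1/(2π·0.214·14.1) = 0.05275 m·K/W
ΣR = 2.811×10^-4 + 0.05275 = 0.05303 m·K/W
Q' = ΔT/ΣR = (346 °C − 24.1 °C)/0.05303 = 6070 W/m

Q' = 6.07 kW/m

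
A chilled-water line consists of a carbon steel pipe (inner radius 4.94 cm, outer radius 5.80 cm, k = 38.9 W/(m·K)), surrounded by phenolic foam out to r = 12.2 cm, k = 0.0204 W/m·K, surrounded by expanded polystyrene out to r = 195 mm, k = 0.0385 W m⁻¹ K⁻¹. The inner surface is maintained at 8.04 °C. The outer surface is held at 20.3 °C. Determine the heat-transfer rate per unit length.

Q' = 1.58 W/m

Treat each layer as a resistance in series:
  R'_carbon steel = ln(0.0580/0.0494)/(2πk) = 0.1605/(2π·38.9) = 6.566×10^-4 m·K/W
  R'_phenolic foam = ln(0.122/0.0580)/(2πk) = 0.7436/(2π·0.0204) = 5.801 m·K/W
  R'_expanded polystyrene = ln(0.195/0.122)/(2πk) = 0.4690/(2π·0.0385) = 1.939 m·K/W
ΣR = 6.566×10^-4 + 5.801 + 1.939 = 7.741 m·K/W
Q' = ΔT/ΣR = (8.04 °C − 20.3 °C)/7.741 = -1.58 W/m
(Negative Q' ⇒ heat flows inward; heat gain = 1.58 W/m.)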